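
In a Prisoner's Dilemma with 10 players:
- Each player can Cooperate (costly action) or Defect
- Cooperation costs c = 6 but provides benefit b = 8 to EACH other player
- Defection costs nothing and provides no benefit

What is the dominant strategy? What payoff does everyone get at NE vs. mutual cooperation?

Dominant: Defect; NE payoff = 0; Coop payoff = 66

Work:
Defect dominates (saves cost c = 6, benefit to others is external)
NE: All defect → everyone gets 0
If all cooperate: each receives (9)×8 - 6 = 66
Social dilemma: 66 > 0 but NE gives 0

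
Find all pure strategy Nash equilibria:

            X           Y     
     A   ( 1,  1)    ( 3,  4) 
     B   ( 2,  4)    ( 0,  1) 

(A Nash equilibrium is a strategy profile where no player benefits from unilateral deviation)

Nash equilibrium: (A, Y), (B, X)

Work:
Best responses:
  P1 vs X: payoffs [1, 2] → best response B (payoff 2)
  P1 vs Y: payoffs [3, 0] → best response A (payoff 3)
  P2 vs A: payoffs [1, 4] → best response Y (payoff 4)
  P2 vs B: payoffs [4, 1] → best response X (payoff 4)
Mutual best responses: (A,Y), (B,X) → Nash equilibria.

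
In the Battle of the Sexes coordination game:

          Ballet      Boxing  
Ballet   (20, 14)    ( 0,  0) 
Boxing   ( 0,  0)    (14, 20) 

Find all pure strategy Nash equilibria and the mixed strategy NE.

Pure NE: (Ballet, Ballet) and (Boxing, Boxing); Mixed NE: p = 0.5882, q = 0.4118

Work:
Check pure NE:
(Ballet, Ballet): (20, 14) - no unilateral deviation beneficial
(Boxing, Boxing): (14, 20) - no unilateral deviation beneficial
Mixed NE: P1 plays Ballet with p = 0.5882, P2 plays Ballet with q = 0.4118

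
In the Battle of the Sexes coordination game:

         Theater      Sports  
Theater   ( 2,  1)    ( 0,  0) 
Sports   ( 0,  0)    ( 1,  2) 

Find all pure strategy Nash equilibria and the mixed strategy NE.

Pure NE: (Theater, Theater) and (Sports, Sports); Mixed NE: p = 0.6667, q = 0.3333

Work:
Check pure NE:
(Theater, Theater): (2, 1) - no unilateral deviation beneficial
(Sports, Sports): (1, 2) - no unilateral deviation beneficial
Mixed NE: P1 plays Theater with p = 0.6667, P2 plays Theater with q = 0.3333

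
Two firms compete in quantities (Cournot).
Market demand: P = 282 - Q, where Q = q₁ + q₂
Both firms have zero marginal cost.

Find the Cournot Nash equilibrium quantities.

q₁* = q₂* = 94.0; P* = 94.0

Work:
Profit: π_i = P·q_i = (a - q_i - q_j)·q_i
FOC: ∂π_i/∂q_i = a - 2q_i - q_j = 0
Reaction function: q_i = (282 - q_j)/2
Symmetry: q* = 282/3 = 94.0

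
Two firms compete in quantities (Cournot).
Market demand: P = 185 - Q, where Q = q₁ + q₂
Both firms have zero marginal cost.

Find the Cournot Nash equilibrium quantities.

q₁* = q₂* = 61.67; P* = 61.67

Work:
Profit: π_i = P·q_i = (a - q_i - q_j)·q_i
FOC: ∂π_i/∂q_i = a - 2q_i - q_j = 0
Reaction function: q_i = (185 - q_j)/2
Symmetry: q* = 185/3 = 61.67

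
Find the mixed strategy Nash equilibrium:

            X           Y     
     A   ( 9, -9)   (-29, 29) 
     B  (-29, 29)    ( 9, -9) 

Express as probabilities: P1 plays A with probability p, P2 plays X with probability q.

p = 0.5, q = 0.5

Work:
Find probabilities that make opponent indifferent:
P2 chooses q to make P1 indifferent between A and B
P1 chooses p to make P2 indifferent between X and Y
Mixed NE: P1 plays (A: 0.5, B: 0.5), P2 plays (X: 0.5, Y: 0.5)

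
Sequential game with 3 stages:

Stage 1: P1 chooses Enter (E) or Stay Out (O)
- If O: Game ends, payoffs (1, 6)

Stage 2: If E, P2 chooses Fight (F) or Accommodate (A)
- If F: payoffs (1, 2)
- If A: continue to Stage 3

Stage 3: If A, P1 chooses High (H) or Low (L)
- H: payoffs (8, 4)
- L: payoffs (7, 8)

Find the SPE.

SPE: (E, A, H); Outcome (8, 4)

Work:
Stage 3: P1 chooses H (8 vs 7)
Stage 2: P2: F->2, A->4 (anticipating H). Choose A
Stage 1: P1: O->1, E->8 (anticipating A, H). Choose E
SPE path: E -> A -> H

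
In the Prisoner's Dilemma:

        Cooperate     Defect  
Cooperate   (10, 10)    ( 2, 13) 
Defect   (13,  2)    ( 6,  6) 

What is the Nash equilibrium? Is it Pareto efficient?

(Defect, Defect) is NE; not Pareto efficient

Work:
Defect dominates Cooperate for both players:
If P2 cooperates: Defect (13) > Cooperate (10)
If P2 defects: Defect (6) > Cooperate (2)
NE: (Defect, Defect) with payoff (6, 6)
But (Cooperate, Cooperate) = (10, 10) Pareto dominates (6, 6)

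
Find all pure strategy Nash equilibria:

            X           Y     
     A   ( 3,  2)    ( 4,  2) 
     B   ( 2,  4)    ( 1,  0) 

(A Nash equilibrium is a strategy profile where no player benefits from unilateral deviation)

Nash equilibrium: (A, X), (A, Y)

Work:
Best responses:
  P1 vs X: payoffs [3, 2] → best response A (payoff 3)
  P1 vs Y: payoffs [4, 1] → best response A (payoff 4)
  P2 vs A: payoffs [2, 2] → best response X/Y (payoff 2)
  P2 vs B: payoffs [4, 0] → best response X (payoff 4)
Mutual best responses: (A,X), (A,Y) → Nash equilibria.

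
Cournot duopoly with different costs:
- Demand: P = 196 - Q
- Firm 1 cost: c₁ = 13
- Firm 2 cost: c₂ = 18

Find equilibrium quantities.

q₁* = 62.67, q₂* = 57.67

Work:
Reaction: q₁ = (196 - 13 - q₂)/2
Reaction: q₂ = (196 - 18 - q₁)/2
Solve simultaneously:
q₁* = (196 - 2×13 + 18)/3 = 62.67
q₂* = (196 - 2×18 + 13)/3 = 57.67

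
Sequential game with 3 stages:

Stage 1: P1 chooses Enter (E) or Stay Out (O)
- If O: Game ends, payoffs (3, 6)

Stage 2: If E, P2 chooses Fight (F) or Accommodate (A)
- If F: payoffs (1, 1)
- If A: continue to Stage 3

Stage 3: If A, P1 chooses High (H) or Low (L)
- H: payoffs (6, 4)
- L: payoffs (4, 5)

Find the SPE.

SPE: (E, A, H); Outcome (6, 4)

Work:
Stage 3: P1 chooses H (6 vs 4)
Stage 2: P2: F->1, A->4 (anticipating H). Choose A
Stage 1: P1: O->3, E->6 (anticipating A, H). Choose E
SPE path: E -> A -> H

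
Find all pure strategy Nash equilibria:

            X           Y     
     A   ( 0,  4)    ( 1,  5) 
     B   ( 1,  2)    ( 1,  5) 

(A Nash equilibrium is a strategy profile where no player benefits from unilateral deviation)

Nash equilibrium: (A, Y), (B, Y)

Work:
Best responses:
  P1 vs X: payoffs [0, 1] → best response B (payoff 1)
  P1 vs Y: payoffs [1, 1] → best response A/B (payoff 1)
  P2 vs A: payoffs [4, 5] → best response Y (payoff 5)
  P2 vs B: payoffs [2, 5] → best response Y (payoff 5)
Mutual best responses: (A,Y), (B,Y) → Nash equilibria.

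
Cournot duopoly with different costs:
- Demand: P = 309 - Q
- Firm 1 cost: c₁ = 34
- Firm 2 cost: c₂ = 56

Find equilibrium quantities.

q₁* = 99.0, q₂* = 77.0

Work:
Reaction: q₁ = (309 - 34 - q₂)/2
Reaction: q₂ = (309 - 56 - q₁)/2
Solve simultaneously:
q₁* = (309 - 2×34 + 56)/3 = 99.0
q₂* = (309 - 2×56 + 34)/3 = 77.0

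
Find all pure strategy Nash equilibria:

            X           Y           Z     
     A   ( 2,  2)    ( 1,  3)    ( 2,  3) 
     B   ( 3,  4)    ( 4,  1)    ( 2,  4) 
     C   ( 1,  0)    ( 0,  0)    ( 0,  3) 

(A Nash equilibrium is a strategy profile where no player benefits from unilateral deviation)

Nash equilibrium: (A, Z), (B, X), (B, Z)

Work:
Best responses:
  P1 vs X: payoffs [2, 3, 1] → best response B (payoff 3)
  P1 vs Y: payoffs [1, 4, 0] → best response B (payoff 4)
  P1 vs Z: payoffs [2, 2, 0] → best response A/B (payoff 2)
  P2 vs A: payoffs [2, 3, 3] → best response Y/Z (payoff 3)
  P2 vs B: payoffs [4, 1, 4] → best response X/Z (payoff 4)
  P2 vs C: payoffs [0, 0, 3] → best response Z (payoff 3)
Mutual best responses: (A,Z), (B,X), (B,Z) → Nash equilibria.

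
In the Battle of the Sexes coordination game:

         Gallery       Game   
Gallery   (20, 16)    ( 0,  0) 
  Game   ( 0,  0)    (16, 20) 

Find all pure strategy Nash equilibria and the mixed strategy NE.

Pure NE: (Gallery, Gallery) and (Game, Game); Mixed NE: p = 0.5556, q = 0.4444

Work:
Check pure NE:
(Gallery, Gallery): (20, 16) - no unilateral deviation beneficial
(Game, Game): (16, 20) - no unilateral deviation beneficial
Mixed NE: P1 plays Gallery with p = 0.5556, P2 plays Gallery with q = 0.4444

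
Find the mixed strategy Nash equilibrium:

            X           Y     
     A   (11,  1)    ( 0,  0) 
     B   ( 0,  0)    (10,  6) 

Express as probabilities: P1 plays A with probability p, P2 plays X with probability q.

p = 0.8571, q = 0.4762

Work:
Find probabilities that make opponent indifferent:
P2 chooses q to make P1 indifferent between A and B
P1 chooses p to make P2 indifferent between X and Y
Mixed NE: P1 plays (A: 0.8571, B: 0.1429), P2 plays (X: 0.4762, Y: 0.5238)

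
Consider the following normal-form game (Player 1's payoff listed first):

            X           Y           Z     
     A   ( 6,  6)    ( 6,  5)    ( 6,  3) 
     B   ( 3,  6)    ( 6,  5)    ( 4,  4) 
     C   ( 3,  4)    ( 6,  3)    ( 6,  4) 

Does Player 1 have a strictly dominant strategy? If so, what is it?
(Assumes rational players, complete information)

No strictly dominant strategy exists for Player 1

Work:
A strategy strictly dominates another if it gives a strictly higher payoff against every opponent action. Compare each pair of P1's strategies column-by-column:
  A vs B: [6 vs 3, 6 vs 6, 6 vs 4] → A does not strictly dominate B (column Y: 6 ≤ 6)
  A vs C: [6 vs 3, 6 vs 6, 6 vs 6] → A does not strictly dominate C (column Y: 6 ≤ 6)
  B vs A: [3 vs 6, 6 vs 6, 4 vs 6] → B does not strictly dominate A (column X: 3 ≤ 6)
  B vs C: [3 vs 3, 6 vs 6, 4 vs 6] → B does not strictly dominate C (column X: 3 ≤ 3)
  C vs A: [3 vs 6, 6 vs 6, 6 vs 6] → C does not strictly dominate A (column X: 3 ≤ 6)
  C vs B: [3 vs 3, 6 vs 6, 6 vs 4] → C does not strictly dominate B (column X: 3 ≤ 3)
No single strategy strictly dominates all others → no strictly dominant strategy.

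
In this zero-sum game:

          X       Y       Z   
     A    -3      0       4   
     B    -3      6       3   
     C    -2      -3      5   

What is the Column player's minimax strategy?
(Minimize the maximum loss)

Column should play X, value = -2

Work:
Column player minimizes Row's maximum payoff:
Column X: max payoff to Row = -2
Column Y: max payoff to Row = 6
Column Z: max payoff to Row = 5
Minimum is -2, achieved by column X.
Minimax strategy: X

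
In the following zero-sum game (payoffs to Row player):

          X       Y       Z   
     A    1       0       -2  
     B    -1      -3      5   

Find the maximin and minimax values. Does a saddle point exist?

Maximin = -2, Minimax = 0, Saddle: False

Work:
Row minimums: [-2, -3] → maximin = -2
Column maximums: [1, 0, 5] → minimax = 0
No saddle point (maximin ≠ minimax). Mixed strategy needed.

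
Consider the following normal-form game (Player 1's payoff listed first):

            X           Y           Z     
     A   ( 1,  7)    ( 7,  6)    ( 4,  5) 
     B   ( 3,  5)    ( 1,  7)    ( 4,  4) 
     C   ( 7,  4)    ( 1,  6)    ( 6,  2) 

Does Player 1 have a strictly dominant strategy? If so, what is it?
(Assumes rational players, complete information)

No strictly dominant strategy exists for Player 1

Work:
A strategy strictly dominates another if it gives a strictly higher payoff against every opponent action. Compare each pair of P1's strategies column-by-column:
  A vs B: [1 vs 3, 7 vs 1, 4 vs 4] → A does not strictly dominate B (column X: 1 ≤ 3)
  A vs C: [1 vs 7, 7 vs 1, 4 vs 6] → A does not strictly dominate C (column X: 1 ≤ 7)
  B vs A: [3 vs 1, 1 vs 7, 4 vs 4] → B does not strictly dominate A (column Y: 1 ≤ 7)
  B vs C: [3 vs 7, 1 vs 1, 4 vs 6] → B does not strictly dominate C (column X: 3 ≤ 7)
  C vs A: [7 vs 1, 1 vs 7, 6 vs 4] → C does not strictly dominate A (column Y: 1 ≤ 7)
  C vs B: [7 vs 3, 1 vs 1, 6 vs 4] → C does not strictly dominate B (column Y: 1 ≤ 1)
No single strategy strictly dominates all others → no strictly dominant strategy.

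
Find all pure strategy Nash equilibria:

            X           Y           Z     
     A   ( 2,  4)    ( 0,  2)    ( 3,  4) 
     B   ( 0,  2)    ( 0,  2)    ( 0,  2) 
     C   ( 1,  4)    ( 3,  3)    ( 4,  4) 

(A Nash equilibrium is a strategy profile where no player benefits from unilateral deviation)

Nash equilibrium: (A, X), (C, Z)

Work:
Best responses:
  P1 vs X: payoffs [2, 0, 1] → best response A (payoff 2)
  P1 vs Y: payoffs [0, 0, 3] → best response C (payoff 3)
  P1 vs Z: payoffs [3, 0, 4] → best response C (payoff 4)
  P2 vs A: payoffs [4, 2, 4] → best response X/Z (payoff 4)
  P2 vs B: payoffs [2, 2, 2] → best response X/Y/Z (payoff 2)
  P2 vs C: payoffs [4, 3, 4] → best response X/Z (payoff 4)
Mutual best responses: (A,X), (C,Z) → Nash equilibria.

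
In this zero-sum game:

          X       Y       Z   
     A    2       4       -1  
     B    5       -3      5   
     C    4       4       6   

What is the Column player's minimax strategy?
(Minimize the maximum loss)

Column should play Y, value = 4

Work:
Column player minimizes Row's maximum payoff:
Column X: max payoff to Row = 5
Column Y: max payoff to Row = 4
Column Z: max payoff to Row = 6
Minimum is 4, achieved by column Y.
Minimax strategy: Y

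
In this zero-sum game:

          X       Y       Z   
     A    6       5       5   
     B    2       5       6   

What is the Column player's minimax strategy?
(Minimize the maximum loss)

Column should play Y, value = 5

Work:
Column player minimizes Row's maximum payoff:
Column X: max payoff to Row = 6
Column Y: max payoff to Row = 5
Column Z: max payoff to Row = 6
Minimum is 5, achieved by column Y.
Minimax strategy: Y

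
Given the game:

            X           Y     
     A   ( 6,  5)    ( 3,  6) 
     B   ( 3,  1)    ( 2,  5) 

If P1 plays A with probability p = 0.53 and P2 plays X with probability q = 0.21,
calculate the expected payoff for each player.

E[P1] = 2.9626, E[P2] = 5.0239

Work:
E[P1] = p·q·π₁(A,X) + p·(1-q)·π₁(A,Y) + (1-p)·q·π₁(B,X) + (1-p)·(1-q)·π₁(B,Y)
= 0.53·0.21·6 + 0.53·0.79·3 + 0.47·0.21·3 + 0.47·0.79·2
= 2.9626

E[P2] = 5.0239 (similar calculation)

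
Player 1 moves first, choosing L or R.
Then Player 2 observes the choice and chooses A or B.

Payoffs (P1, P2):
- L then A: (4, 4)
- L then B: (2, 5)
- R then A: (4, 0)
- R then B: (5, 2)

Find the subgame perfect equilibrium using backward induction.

P1 plays R, P2 plays B after L and B after R; Payoff (5, 2)

Work:
Backward induction:
After L: P2 chooses B → P1 gets 2
After R: P2 chooses B → P1 gets 5
P1 chooses R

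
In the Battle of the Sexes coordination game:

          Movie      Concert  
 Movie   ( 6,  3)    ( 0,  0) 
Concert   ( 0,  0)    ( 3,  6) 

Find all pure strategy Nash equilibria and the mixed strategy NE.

Pure NE: (Movie, Movie) and (Concert, Concert); Mixed NE: p = 0.6667, q = 0.3333

Work:
Check pure NE:
(Movie, Movie): (6, 3) - no unilateral deviation beneficial
(Concert, Concert): (3, 6) - no unilateral deviation beneficial
Mixed NE: P1 plays Movie with p = 0.6667, P2 plays Movie with q = 0.3333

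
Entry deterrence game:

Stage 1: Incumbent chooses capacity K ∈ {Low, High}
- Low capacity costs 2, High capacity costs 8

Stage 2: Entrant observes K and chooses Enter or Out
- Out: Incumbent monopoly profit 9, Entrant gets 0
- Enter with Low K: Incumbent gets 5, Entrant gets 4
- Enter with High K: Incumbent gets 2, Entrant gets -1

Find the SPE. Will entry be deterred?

SPE: (Low, Enter|Low, Out|High); Entry not deterred. Incumbent net profit = 3, Entrant gets 4

Work:
After Low K: Entrant enters (4 > 0)
After High K: Entrant stays out (-1 < 0)
Incumbent: Low → 5−2=3, High → 9−8=1
Incumbent chooses Low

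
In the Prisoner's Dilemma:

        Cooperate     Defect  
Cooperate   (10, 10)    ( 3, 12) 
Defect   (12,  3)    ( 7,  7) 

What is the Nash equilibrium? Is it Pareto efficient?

(Defect, Defect) is NE; not Pareto efficient

Work:
Defect dominates Cooperate for both players:
If P2 cooperates: Defect (12) > Cooperate (10)
If P2 defects: Defect (7) > Cooperate (3)
NE: (Defect, Defect) with payoff (7, 7)
But (Cooperate, Cooperate) = (10, 10) Pareto dominates (7, 7)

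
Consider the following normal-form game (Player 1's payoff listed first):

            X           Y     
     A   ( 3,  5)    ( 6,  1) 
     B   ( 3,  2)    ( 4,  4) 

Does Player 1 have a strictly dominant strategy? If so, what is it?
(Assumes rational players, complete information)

No strictly dominant strategy exists for Player 1

Work:
A strategy strictly dominates another if it gives a strictly higher payoff against every opponent action. Compare each pair of P1's strategies column-by-column:
  A vs B: [3 vs 3, 6 vs 4] → A does not strictly dominate B (column X: 3 ≤ 3)
  B vs A: [3 vs 3, 4 vs 6] → B does not strictly dominate A (column X: 3 ≤ 3)
No single strategy strictly dominates all others → no strictly dominant strategy.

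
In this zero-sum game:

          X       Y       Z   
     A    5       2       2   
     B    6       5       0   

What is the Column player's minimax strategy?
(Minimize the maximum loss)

Column should play Z, value = 2

Work:
Column player minimizes Row's maximum payoff:
Column X: max payoff to Row = 6
Column Y: max payoff to Row = 5
Column Z: max payoff to Row = 2
Minimum is 2, achieved by column Z.
Minimax strategy: Z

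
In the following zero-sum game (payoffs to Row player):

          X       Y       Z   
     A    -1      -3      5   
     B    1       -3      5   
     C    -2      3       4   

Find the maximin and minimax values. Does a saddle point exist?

Maximin = -2, Minimax = 1, Saddle: False

Work:
Row minimums: [-3, -3, -2] → maximin = -2
Column maximums: [1, 3, 5] → minimax = 1
No saddle point (maximin ≠ minimax). Mixed strategy needed.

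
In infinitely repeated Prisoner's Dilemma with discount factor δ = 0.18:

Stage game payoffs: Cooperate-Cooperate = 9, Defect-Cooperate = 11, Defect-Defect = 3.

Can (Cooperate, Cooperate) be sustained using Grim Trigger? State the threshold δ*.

δ* = 0.25; since δ = 0.18 < 0.25, cooperation cannot be sustained

Work:
For Grim Trigger:
Cooperate forever: 9/(1-δ)
Defect then punished: 11 + 3·δ/(1-δ)
Need: 9/(1-δ) ≥ 11 + 3·δ/(1-δ)
Solving: δ ≥ (T-R)/(T-P) = (11-9)/(11-3) = 0.25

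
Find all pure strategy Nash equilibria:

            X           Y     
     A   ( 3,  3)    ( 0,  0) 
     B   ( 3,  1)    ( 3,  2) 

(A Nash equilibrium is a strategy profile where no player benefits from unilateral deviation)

Nash equilibrium: (A, X), (B, Y)

Work:
Best responses:
  P1 vs X: payoffs [3, 3] → best response A/B (payoff 3)
  P1 vs Y: payoffs [0, 3] → best response B (payoff 3)
  P2 vs A: payoffs [3, 0] → best response X (payoff 3)
  P2 vs B: payoffs [1, 2] → best response Y (payoff 2)
Mutual best responses: (A,X), (B,Y) → Nash equilibria.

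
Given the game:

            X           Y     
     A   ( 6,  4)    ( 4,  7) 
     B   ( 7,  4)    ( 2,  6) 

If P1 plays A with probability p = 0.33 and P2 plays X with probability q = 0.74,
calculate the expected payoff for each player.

E[P1] = 5.6274, E[P2] = 4.6058

Work:
E[P1] = p·q·π₁(A,X) + p·(1-q)·π₁(A,Y) + (1-p)·q·π₁(B,X) + (1-p)·(1-q)·π₁(B,Y)
= 0.33·0.74·6 + 0.33·0.26·4 + 0.67·0.74·7 + 0.67·0.26·2
= 5.6274

E[P2] = 4.6058 (similar calculation)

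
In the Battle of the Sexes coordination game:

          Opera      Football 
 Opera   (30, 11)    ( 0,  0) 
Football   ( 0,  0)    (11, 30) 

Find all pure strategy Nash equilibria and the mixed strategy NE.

Pure NE: (Opera, Opera) and (Football, Football); Mixed NE: p = 0.7317, q = 0.2683

Work:
Check pure NE:
(Opera, Opera): (30, 11) - no unilateral deviation beneficial
(Football, Football): (11, 30) - no unilateral deviation beneficial
Mixed NE: P1 plays Opera with p = 0.7317, P2 plays Opera with q = 0.2683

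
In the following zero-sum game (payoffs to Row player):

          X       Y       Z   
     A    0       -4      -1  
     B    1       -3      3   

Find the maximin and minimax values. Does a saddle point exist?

Maximin = -3, Minimax = -3, Saddle: True

Work:
Row minimums: [-4, -3] → maximin = -3
Column maximums: [1, -3, 3] → minimax = -3
Saddle point exists! Game value = -3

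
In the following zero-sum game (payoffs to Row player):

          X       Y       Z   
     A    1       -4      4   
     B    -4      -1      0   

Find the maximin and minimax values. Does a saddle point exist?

Maximin = -4, Minimax = -1, Saddle: False

Work:
Row minimums: [-4, -4] → maximin = -4
Column maximums: [1, -1, 4] → minimax = -1
No saddle point (maximin ≠ minimax). Mixed strategy needed.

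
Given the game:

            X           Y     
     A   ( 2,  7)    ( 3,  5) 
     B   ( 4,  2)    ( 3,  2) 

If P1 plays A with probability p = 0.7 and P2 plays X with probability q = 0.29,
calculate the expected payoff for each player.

E[P1] = 2.884, E[P2] = 4.506

Work:
E[P1] = p·q·π₁(A,X) + p·(1-q)·π₁(A,Y) + (1-p)·q·π₁(B,X) + (1-p)·(1-q)·π₁(B,Y)
= 0.7·0.29·2 + 0.7·0.71·3 + 0.3·0.29·4 + 0.3·0.71·3
= 2.884

E[P2] = 4.506 (similar calculation)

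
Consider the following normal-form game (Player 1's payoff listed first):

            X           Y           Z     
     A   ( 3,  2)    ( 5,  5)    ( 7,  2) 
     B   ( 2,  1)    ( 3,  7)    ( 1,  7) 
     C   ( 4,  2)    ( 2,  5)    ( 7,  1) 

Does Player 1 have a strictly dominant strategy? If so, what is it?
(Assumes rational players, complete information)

No strictly dominant strategy exists for Player 1

Work:
A strategy strictly dominates another if it gives a strictly higher payoff against every opponent action. Compare each pair of P1's strategies column-by-column:
  A vs B: [3 vs 2, 5 vs 3, 7 vs 1] → A strictly dominates B
  A vs C: [3 vs 4, 5 vs 2, 7 vs 7] → A does not strictly dominate C (column X: 3 ≤ 4)
  B vs A: [2 vs 3, 3 vs 5, 1 vs 7] → B does not strictly dominate A (column X: 2 ≤ 3)
  B vs C: [2 vs 4, 3 vs 2, 1 vs 7] → B does not strictly dominate C (column X: 2 ≤ 4)
  C vs A: [4 vs 3, 2 vs 5, 7 vs 7] → C does not strictly dominate A (column Y: 2 ≤ 5)
  C vs B: [4 vs 2, 2 vs 3, 7 vs 1] → C does not strictly dominate B (column Y: 2 ≤ 3)
No single strategy strictly dominates all others → no strictly dominant strategy.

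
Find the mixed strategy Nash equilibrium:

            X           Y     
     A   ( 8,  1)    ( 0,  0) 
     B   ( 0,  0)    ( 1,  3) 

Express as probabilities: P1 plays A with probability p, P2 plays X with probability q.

p = 0.75, q = 0.1111

Work:
Find probabilities that make opponent indifferent:
P2 chooses q to make P1 indifferent between A and B
P1 chooses p to make P2 indifferent between X and Y
Mixed NE: P1 plays (A: 0.75, B: 0.25), P2 plays (X: 0.1111, Y: 0.8889)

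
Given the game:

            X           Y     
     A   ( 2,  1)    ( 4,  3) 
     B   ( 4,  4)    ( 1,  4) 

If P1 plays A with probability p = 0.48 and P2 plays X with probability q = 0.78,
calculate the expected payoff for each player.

E[P1] = 2.908, E[P2] = 2.7712

Work:
E[P1] = p·q·π₁(A,X) + p·(1-q)·π₁(A,Y) + (1-p)·q·π₁(B,X) + (1-p)·(1-q)·π₁(B,Y)
= 0.48·0.78·2 + 0.48·0.22·4 + 0.52·0.78·4 + 0.52·0.22·1
= 2.908

E[P2] = 2.7712 (similar calculation)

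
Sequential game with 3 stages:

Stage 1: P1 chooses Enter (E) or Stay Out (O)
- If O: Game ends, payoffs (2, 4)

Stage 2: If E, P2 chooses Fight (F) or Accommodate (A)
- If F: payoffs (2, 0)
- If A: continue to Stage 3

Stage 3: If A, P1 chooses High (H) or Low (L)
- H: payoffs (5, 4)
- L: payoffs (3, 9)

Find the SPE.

SPE: (E, A, H); Outcome (5, 4)

Work:
Stage 3: P1 chooses H (5 vs 3)
Stage 2: P2: F->0, A->4 (anticipating H). Choose A
Stage 1: P1: O->2, E->5 (anticipating A, H). Choose E
SPE path: E -> A -> H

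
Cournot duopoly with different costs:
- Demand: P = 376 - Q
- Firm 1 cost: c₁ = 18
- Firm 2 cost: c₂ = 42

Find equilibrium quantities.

q₁* = 127.33, q₂* = 103.33

Work:
Reaction: q₁ = (376 - 18 - q₂)/2
Reaction: q₂ = (376 - 42 - q₁)/2
Solve simultaneously:
q₁* = (376 - 2×18 + 42)/3 = 127.33
q₂* = (376 - 2×42 + 18)/3 = 103.33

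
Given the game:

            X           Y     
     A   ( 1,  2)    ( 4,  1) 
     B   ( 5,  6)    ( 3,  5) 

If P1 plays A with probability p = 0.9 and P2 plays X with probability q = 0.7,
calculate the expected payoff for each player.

E[P1] = 2.15, E[P2] = 2.1

Work:
E[P1] = p·q·π₁(A,X) + p·(1-q)·π₁(A,Y) + (1-p)·q·π₁(B,X) + (1-p)·(1-q)·π₁(B,Y)
= 0.9·0.7·1 + 0.9·0.3·4 + 0.1·0.7·5 + 0.1·0.3·3
= 2.15

E[P2] = 2.1 (similar calculation)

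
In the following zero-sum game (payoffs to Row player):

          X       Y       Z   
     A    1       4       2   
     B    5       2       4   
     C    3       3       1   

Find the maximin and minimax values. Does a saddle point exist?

Maximin = 2, Minimax = 4, Saddle: False

Work:
Row minimums: [1, 2, 1] → maximin = 2
Column maximums: [5, 4, 4] → minimax = 4
No saddle point (maximin ≠ minimax). Mixed strategy needed.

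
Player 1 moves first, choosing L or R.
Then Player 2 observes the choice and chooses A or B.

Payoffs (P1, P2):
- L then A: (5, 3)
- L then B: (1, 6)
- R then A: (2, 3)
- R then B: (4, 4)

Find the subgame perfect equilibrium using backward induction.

P1 plays R, P2 plays B after L and B after R; Payoff (4, 4)

Work:
Backward induction:
After L: P2 chooses B → P1 gets 1
After R: P2 chooses B → P1 gets 4
P1 chooses R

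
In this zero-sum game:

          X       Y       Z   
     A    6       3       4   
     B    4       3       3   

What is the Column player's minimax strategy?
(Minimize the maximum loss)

Column should play Y, value = 3

Work:
Column player minimizes Row's maximum payoff:
Column X: max payoff to Row = 6
Column Y: max payoff to Row = 3
Column Z: max payoff to Row = 4
Minimum is 3, achieved by column Y.
Minimax strategy: Y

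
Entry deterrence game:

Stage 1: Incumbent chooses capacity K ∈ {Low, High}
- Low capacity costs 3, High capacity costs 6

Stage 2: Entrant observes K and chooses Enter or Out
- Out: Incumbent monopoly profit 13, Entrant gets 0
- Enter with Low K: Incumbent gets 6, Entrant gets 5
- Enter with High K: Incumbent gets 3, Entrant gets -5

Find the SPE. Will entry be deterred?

SPE: (High, Enter|Low, Out|High); Entry deterred. Incumbent net profit = 7

Work:
After Low K: Entrant enters (5 > 0)
After High K: Entrant stays out (-5 < 0)
Incumbent: Low → 6−3=3, High → 13−6=7
Incumbent chooses High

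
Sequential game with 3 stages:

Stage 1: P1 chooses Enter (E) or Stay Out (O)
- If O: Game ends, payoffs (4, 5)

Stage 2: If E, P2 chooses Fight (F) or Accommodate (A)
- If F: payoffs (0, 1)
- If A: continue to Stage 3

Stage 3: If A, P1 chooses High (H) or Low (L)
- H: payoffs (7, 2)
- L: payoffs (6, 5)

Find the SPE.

SPE: (E, A, H); Outcome (7, 2)

Work:
Stage 3: P1 chooses H (7 vs 6)
Stage 2: P2: F->1, A->2 (anticipating H). Choose A
Stage 1: P1: O->4, E->7 (anticipating A, H). Choose E
SPE path: E -> A -> H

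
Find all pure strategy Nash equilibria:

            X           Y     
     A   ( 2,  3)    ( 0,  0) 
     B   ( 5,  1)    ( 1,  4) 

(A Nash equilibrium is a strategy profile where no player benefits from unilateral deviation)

Nash equilibrium: (B, Y)

Work:
Best responses:
  P1 vs X: payoffs [2, 5] → best response B (payoff 5)
  P1 vs Y: payoffs [0, 1] → best response B (payoff 1)
  P2 vs A: payoffs [3, 0] → best response X (payoff 3)
  P2 vs B: payoffs [1, 4] → best response Y (payoff 4)
Mutual best responses: (B,Y) → Nash equilibria.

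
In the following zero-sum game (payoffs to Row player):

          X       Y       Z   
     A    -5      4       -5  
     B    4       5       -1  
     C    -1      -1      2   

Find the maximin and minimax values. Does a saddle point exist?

Maximin = -1, Minimax = 2, Saddle: False

Work:
Row minimums: [-5, -1, -1] → maximin = -1
Column maximums: [4, 5, 2] → minimax = 2
No saddle point (maximin ≠ minimax). Mixed strategy needed.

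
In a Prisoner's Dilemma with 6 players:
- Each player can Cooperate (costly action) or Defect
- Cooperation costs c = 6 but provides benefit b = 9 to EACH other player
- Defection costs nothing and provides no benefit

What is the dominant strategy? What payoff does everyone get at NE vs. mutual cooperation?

Dominant: Defect; NE payoff = 0; Coop payoff = 39

Work:
Defect dominates (saves cost c = 6, benefit to others is external)
NE: All defect → everyone gets 0
If all cooperate: each receives (5)×9 - 6 = 39
Social dilemma: 39 > 0 but NE gives 0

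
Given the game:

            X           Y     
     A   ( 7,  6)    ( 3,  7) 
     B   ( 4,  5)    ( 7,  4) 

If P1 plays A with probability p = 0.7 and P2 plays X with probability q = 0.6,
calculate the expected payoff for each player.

E[P1] = 5.34, E[P2] = 5.86

Work:
E[P1] = p·q·π₁(A,X) + p·(1-q)·π₁(A,Y) + (1-p)·q·π₁(B,X) + (1-p)·(1-q)·π₁(B,Y)
= 0.7·0.6·7 + 0.7·0.4·3 + 0.3·0.6·4 + 0.3·0.4·7
= 5.34

E[P2] = 5.86 (similar calculation)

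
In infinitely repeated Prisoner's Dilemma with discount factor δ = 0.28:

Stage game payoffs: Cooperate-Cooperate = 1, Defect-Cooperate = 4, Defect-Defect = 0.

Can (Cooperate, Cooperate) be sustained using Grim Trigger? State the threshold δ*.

δ* = 0.75; since δ = 0.28 < 0.75, cooperation cannot be sustained

Work:
For Grim Trigger:
Cooperate forever: 1/(1-δ)
Defect then punished: 4 + 0·δ/(1-δ)
Need: 1/(1-δ) ≥ 4 + 0·δ/(1-δ)
Solving: δ ≥ (T-R)/(T-P) = (4-1)/(4-0) = 0.75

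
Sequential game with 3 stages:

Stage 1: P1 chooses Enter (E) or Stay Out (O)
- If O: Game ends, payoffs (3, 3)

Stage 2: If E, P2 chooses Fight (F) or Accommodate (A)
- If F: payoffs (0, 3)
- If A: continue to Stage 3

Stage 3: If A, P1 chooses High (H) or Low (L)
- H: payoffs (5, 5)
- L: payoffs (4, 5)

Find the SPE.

SPE: (E, A, H); Outcome (5, 5)

Work:
Stage 3: P1 chooses H (5 vs 4)
Stage 2: P2: F->3, A->5 (anticipating H). Choose A
Stage 1: P1: O->3, E->5 (anticipating A, H). Choose E
SPE path: E -> A -> H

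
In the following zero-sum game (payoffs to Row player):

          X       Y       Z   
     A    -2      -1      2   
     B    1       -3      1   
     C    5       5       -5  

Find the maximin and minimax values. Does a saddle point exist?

Maximin = -2, Minimax = 2, Saddle: False

Work:
Row minimums: [-2, -3, -5] → maximin = -2
Column maximums: [5, 5, 2] → minimax = 2
No saddle point (maximin ≠ minimax). Mixed strategy needed.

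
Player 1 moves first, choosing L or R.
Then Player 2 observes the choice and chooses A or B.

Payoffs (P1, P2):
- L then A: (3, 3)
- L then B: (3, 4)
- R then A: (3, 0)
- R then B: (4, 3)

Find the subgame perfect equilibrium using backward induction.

P1 plays R, P2 plays B after L and B after R; Payoff (4, 3)

Work:
Backward induction:
After L: P2 chooses B → P1 gets 3
After R: P2 chooses B → P1 gets 4
P1 chooses R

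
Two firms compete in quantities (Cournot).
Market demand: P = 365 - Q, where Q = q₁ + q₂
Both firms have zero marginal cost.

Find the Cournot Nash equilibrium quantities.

q₁* = q₂* = 121.67; P* = 121.67

Work:
Profit: π_i = P·q_i = (a - q_i - q_j)·q_i
FOC: ∂π_i/∂q_i = a - 2q_i - q_j = 0
Reaction function: q_i = (365 - q_j)/2
Symmetry: q* = 365/3 = 121.67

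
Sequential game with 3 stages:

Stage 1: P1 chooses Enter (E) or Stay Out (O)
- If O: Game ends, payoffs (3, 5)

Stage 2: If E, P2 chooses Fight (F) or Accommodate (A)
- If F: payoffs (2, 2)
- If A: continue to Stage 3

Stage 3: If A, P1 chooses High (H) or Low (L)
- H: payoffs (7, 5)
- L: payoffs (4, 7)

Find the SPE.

SPE: (E, A, H); Outcome (7, 5)

Work:
Stage 3: P1 chooses H (7 vs 4)
Stage 2: P2: F->2, A->5 (anticipating H). Choose A
Stage 1: P1: O->3, E->7 (anticipating A, H). Choose E
SPE path: E -> A -> H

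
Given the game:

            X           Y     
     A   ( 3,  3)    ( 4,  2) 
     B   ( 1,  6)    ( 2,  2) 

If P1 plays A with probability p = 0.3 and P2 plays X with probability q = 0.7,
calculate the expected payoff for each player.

E[P1] = 1.9, E[P2] = 4.17

Work:
E[P1] = p·q·π₁(A,X) + p·(1-q)·π₁(A,Y) + (1-p)·q·π₁(B,X) + (1-p)·(1-q)·π₁(B,Y)
= 0.3·0.7·3 + 0.3·0.3·4 + 0.7·0.7·1 + 0.7·0.3·2
= 1.9

E[P2] = 4.17 (similar calculation)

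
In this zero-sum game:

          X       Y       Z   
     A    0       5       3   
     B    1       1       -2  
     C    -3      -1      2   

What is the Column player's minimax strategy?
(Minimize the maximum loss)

Column should play X, value = 1

Work:
Column player minimizes Row's maximum payoff:
Column X: max payoff to Row = 1
Column Y: max payoff to Row = 5
Column Z: max payoff to Row = 3
Minimum is 1, achieved by column X.
Minimax strategy: X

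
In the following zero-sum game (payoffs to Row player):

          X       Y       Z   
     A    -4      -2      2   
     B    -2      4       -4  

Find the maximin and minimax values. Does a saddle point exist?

Maximin = -4, Minimax = -2, Saddle: False

Work:
Row minimums: [-4, -4] → maximin = -4
Column maximums: [-2, 4, 2] → minimax = -2
No saddle point (maximin ≠ minimax). Mixed strategy needed.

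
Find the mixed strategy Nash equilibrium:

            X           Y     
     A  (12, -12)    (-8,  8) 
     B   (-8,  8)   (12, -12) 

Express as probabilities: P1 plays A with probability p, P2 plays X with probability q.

p = 0.5, q = 0.5

Work:
Find probabilities that make opponent indifferent:
P2 chooses q to make P1 indifferent between A and B
P1 chooses p to make P2 indifferent between X and Y
Mixed NE: P1 plays (A: 0.5, B: 0.5), P2 plays (X: 0.5, Y: 0.5)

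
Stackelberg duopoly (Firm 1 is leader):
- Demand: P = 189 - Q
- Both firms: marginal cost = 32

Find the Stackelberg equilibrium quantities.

q₁* (leader) = 78.5, q₂* (follower) = 39.25

Work:
Follower's reaction: q₂ = (a - c - q₁)/2
Leader substitutes: π₁ = q₁·(a - q₁ - (a-c-q₁)/2 - c)
FOC: q₁* = (189 - 32)/2 = 78.50
Then: q₂* = (189 - 32 - 78.5)/2 = 39.25
Leader has first-mover advantage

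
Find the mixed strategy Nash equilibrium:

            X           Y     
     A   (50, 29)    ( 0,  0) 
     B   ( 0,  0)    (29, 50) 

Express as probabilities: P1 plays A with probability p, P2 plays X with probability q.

p = 0.6329, q = 0.3671

Work:
Find probabilities that make opponent indifferent:
P2 chooses q to make P1 indifferent between A and B
P1 chooses p to make P2 indifferent between X and Y
Mixed NE: P1 plays (A: 0.6329, B: 0.3671), P2 plays (X: 0.3671, Y: 0.6329)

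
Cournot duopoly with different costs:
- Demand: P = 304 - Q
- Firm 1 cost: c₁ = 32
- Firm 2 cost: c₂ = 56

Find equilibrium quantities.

q₁* = 98.67, q₂* = 74.67

Work:
Reaction: q₁ = (304 - 32 - q₂)/2
Reaction: q₂ = (304 - 56 - q₁)/2
Solve simultaneously:
q₁* = (304 - 2×32 + 56)/3 = 98.67
q₂* = (304 - 2×56 + 32)/3 = 74.67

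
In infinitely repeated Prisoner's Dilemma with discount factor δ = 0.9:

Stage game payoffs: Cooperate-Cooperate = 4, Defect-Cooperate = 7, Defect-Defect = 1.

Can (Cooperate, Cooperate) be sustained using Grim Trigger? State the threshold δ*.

δ* = 0.5; since δ = 0.9 ≥ 0.5, cooperation can be sustained

Work:
For Grim Trigger:
Cooperate forever: 4/(1-δ)
Defect then punished: 7 + 1·δ/(1-δ)
Need: 4/(1-δ) ≥ 7 + 1·δ/(1-δ)
Solving: δ ≥ (T-R)/(T-P) = (7-4)/(7-1) = 0.5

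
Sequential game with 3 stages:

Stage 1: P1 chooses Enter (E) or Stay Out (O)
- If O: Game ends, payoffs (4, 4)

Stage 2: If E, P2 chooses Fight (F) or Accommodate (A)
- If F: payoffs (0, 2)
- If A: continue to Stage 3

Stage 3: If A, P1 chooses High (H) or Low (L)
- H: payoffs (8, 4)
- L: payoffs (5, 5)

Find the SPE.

SPE: (E, A, H); Outcome (8, 4)

Work:
Stage 3: P1 chooses H (8 vs 5)
Stage 2: P2: F->2, A->4 (anticipating H). Choose A
Stage 1: P1: O->4, E->8 (anticipating A, H). Choose E
SPE path: E -> A -> H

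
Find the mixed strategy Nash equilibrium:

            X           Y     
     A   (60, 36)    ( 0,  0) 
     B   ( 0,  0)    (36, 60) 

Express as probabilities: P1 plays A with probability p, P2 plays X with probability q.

p = 0.625, q = 0.375

Work:
Find probabilities that make opponent indifferent:
P2 chooses q to make P1 indifferent between A and B
P1 chooses p to make P2 indifferent between X and Y
Mixed NE: P1 plays (A: 0.625, B: 0.375), P2 plays (X: 0.375, Y: 0.625)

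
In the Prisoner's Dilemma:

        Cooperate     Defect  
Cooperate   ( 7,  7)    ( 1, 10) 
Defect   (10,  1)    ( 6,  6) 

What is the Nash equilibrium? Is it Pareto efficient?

(Defect, Defect) is NE; not Pareto efficient

Work:
Defect dominates Cooperate for both players:
If P2 cooperates: Defect (10) > Cooperate (7)
If P2 defects: Defect (6) > Cooperate (1)
NE: (Defect, Defect) with payoff (6, 6)
But (Cooperate, Cooperate) = (7, 7) Pareto dominates (6, 6)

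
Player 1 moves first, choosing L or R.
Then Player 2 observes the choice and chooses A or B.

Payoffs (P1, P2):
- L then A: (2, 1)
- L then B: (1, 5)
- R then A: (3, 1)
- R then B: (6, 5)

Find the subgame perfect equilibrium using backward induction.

P1 plays R, P2 plays B after L and B after R; Payoff (6, 5)

Work:
Backward induction:
After L: P2 chooses B → P1 gets 1
After R: P2 chooses B → P1 gets 6
P1 chooses R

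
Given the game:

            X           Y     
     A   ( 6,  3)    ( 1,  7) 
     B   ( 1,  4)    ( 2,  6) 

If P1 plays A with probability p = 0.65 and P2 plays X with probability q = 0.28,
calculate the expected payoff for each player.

E[P1] = 2.162, E[P2] = 5.726

Work:
E[P1] = p·q·π₁(A,X) + p·(1-q)·π₁(A,Y) + (1-p)·q·π₁(B,X) + (1-p)·(1-q)·π₁(B,Y)
= 0.65·0.28·6 + 0.65·0.72·1 + 0.35·0.28·1 + 0.35·0.72·2
= 2.162

E[P2] = 5.726 (similar calculation)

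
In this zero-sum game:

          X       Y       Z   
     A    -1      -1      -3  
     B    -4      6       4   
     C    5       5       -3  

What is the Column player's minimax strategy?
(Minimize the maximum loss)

Column should play Z, value = 4

Work:
Column player minimizes Row's maximum payoff:
Column X: max payoff to Row = 5
Column Y: max payoff to Row = 6
Column Z: max payoff to Row = 4
Minimum is 4, achieved by column Z.
Minimax strategy: Z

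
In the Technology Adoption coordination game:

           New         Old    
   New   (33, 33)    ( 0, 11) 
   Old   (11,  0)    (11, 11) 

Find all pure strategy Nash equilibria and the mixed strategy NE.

Pure NE: (New, New) and (Old, Old); Mixed NE: p = 0.3333, q = 0.3333

Work:
Check pure NE:
(New, New): (33, 33) - no unilateral deviation beneficial
(Old, Old): (11, 11) - no unilateral deviation beneficial
Mixed NE: P1 plays New with p = 0.3333, P2 plays New with q = 0.3333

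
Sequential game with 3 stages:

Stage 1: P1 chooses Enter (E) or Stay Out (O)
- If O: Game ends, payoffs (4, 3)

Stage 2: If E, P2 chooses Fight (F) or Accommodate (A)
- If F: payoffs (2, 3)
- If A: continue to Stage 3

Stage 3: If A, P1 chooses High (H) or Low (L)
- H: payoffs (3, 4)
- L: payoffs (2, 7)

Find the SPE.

SPE: (O, A, H); Outcome (4, 3)

Work:
Stage 3: P1 chooses H (3 vs 2)
Stage 2: P2: F->3, A->4 (anticipating H). Choose A
Stage 1: P1: O->4, E->3 (anticipating A, H). Choose O
SPE path: O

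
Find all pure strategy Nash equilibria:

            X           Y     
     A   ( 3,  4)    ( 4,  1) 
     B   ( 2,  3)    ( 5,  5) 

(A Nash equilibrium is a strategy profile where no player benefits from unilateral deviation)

Nash equilibrium: (A, X), (B, Y)

Work:
Best responses:
  P1 vs X: payoffs [3, 2] → best response A (payoff 3)
  P1 vs Y: payoffs [4, 5] → best response B (payoff 5)
  P2 vs A: payoffs [4, 1] → best response X (payoff 4)
  P2 vs B: payoffs [3, 5] → best response Y (payoff 5)
Mutual best responses: (A,X), (B,Y) → Nash equilibria.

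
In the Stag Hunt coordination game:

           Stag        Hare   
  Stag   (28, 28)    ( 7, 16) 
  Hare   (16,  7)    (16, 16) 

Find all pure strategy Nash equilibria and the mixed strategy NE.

Pure NE: (Stag, Stag) and (Hare, Hare); Mixed NE: p = 0.4286, q = 0.4286

Work:
Check pure NE:
(Stag, Stag): (28, 28) - no unilateral deviation beneficial
(Hare, Hare): (16, 16) - no unilateral deviation beneficial
Mixed NE: P1 plays Stag with p = 0.4286, P2 plays Stag with q = 0.4286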